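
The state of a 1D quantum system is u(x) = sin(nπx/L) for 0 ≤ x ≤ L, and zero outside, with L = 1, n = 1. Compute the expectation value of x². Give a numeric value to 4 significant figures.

⟨x²⟩ = ∫ x²·|u|² dx / ∫|u|² dx (integrals over the domain).
With sin²θ = (1 − cos2θ)/2 on 0 ≤ x ≤ L: ∫sin²(nπx/L) dx = L/2, ∫x·sin²(nπx/L) dx = L²/4, ∫x²·sin²(nπx/L) dx = L³·(1/6 − 1/(4n²π²)); higher powers xᵏ the same way, integrating xᵏ·cos(2nπx/L) by parts.
State is unnormalized: ∫|u|² dx = 0.50000, and ∫u*·x²·u dx = 0.14134, so ⟨x²⟩ = 0.14134 / 0.50000.
⟨x²⟩ = 0.28267.

0.2827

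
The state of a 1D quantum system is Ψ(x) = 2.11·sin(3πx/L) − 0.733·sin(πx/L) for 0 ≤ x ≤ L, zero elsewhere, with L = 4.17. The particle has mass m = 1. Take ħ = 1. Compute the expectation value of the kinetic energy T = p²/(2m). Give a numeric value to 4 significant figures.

2.310

T = −(ħ²/2m) d²/dx², so ⟨T⟩ = −(ħ²/2m) ∫ Ψ*·Ψ'' dx / ∫|Ψ|² dx; with m = 1.
d²/dx² sin(jπx/L) = −(jπ/L)²·sin(jπx/L); on 0 ≤ x ≤ L, ∫sin²(jπx/L) dx = L/2 and ∫sin(jπx/L)·sin(lπx/L) dx = 0 for j ≠ l, so only diagonal terms survive in ∫|Ψ|² and ∫Ψ·Ψ″; ∫Ψ·Ψ′ dx = [Ψ²/2] between the walls = 0.
State is unnormalized: ∫|Ψ|² dx = 10.403, and ∫Ψ*·(−ħ²/2m · Ψ'') dx = 24.027, so ⟨T⟩ = 24.027 / 10.403.
⟨T⟩ = 2.3096.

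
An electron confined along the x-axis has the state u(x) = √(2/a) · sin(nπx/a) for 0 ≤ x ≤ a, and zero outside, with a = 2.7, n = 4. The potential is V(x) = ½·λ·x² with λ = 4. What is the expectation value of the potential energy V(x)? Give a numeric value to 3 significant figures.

⟨V⟩ = ∫ V(x)·|u|² dx.
With sin²θ = (1 − cos2θ)/2 on 0 ≤ x ≤ a: ∫sin²(nπx/a) dx = a/2, ∫x·sin²(nπx/a) dx = a²/4, ∫x²·sin²(nπx/a) dx = a³·(1/6 − 1/(4n²π²)); higher powers xᵏ the same way, integrating xᵏ·cos(2nπx/a) by parts.
⟨V⟩ = 4.8138.

4.81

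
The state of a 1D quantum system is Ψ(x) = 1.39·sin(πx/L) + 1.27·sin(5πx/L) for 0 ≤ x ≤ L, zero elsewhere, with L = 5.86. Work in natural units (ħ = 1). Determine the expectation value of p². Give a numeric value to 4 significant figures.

3.426

p² Ψ = −ħ² d²Ψ/dx²; ⟨p²⟩ = −ħ² ∫ Ψ*·Ψ'' dx / ∫|Ψ|² dx.
d²/dx² sin(jπx/L) = −(jπ/L)²·sin(jπx/L); on 0 ≤ x ≤ L, ∫sin²(jπx/L) dx = L/2 and ∫sin(jπx/L)·sin(lπx/L) dx = 0 for j ≠ l, so only diagonal terms survive in ∫|Ψ|² and ∫Ψ·Ψ″; ∫Ψ·Ψ′ dx = [Ψ²/2] between the walls = 0.
State is unnormalized: ∫|Ψ|² dx = 10.387, and ∫Ψ*·(−ħ² Ψ'') dx = 35.583, so ⟨p²⟩ = 35.583 / 10.387.
⟨p²⟩ = 3.4258.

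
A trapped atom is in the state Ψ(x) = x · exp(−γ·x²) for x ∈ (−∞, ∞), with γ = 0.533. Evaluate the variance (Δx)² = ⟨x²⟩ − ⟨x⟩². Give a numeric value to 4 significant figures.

1.407

Compute ⟨x⟩ and ⟨x²⟩ separately, then (Δx)² = ⟨x²⟩ − ⟨x⟩².
Expand each integrand as polynomial × e^(−2γx²) and use ∫x^(2j)·e^(−2γx²) dx = (2j−1)!!/(4γ)^j · √(π/(2γ)), odd powers → 0; here √(π/(2γ)) = 1.7167.
Normalization: ∫|Ψ|² dx = 0.80521.
⟨x⟩ = 0.0000 and ⟨x²⟩ = 1.4071.
(Δx)² = 1.4071 − (0.0000)² = 1.4071.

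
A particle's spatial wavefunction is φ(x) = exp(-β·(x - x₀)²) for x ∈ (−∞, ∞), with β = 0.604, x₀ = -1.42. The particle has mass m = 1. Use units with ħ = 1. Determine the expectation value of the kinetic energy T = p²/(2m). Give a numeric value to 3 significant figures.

T = −(ħ²/2m) d²/dx², so ⟨T⟩ = −(ħ²/2m) ∫ φ*·φ'' dx / ∫|φ|² dx; with m = 1.
Gaussian moments (u = x − x₀): ∫u^(2j)·e^(−2βu²) du = (2j−1)!!/(4β)^j · √(π/(2β)), odd powers integrate to 0; here √(π/(2β)) = 1.6127. Derivatives: d/dx e^(−βu²) = −2βu·e^(−βu²), d²/dx² e^(−βu²) = (4β²u² − 2β)·e^(−βu²).
State is unnormalized: ∫|φ|² dx = 1.6127, and ∫φ*·(−ħ²/2m · φ'') dx = 0.48702, so ⟨T⟩ = 0.48702 / 1.6127.
⟨T⟩ = 0.30200.

0.302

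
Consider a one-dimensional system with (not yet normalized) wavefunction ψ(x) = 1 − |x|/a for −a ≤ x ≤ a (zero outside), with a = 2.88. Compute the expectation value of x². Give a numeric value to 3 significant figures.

⟨x²⟩ = ∫ x²·|ψ|² dx / ∫|ψ|² dx (integrals over the domain).
ψ is even, so ∫ over [−a, a] = 2∫₀ᵃ with ψ = 1 − x/a there: ∫₀ᵃ (1 − x/a)² dx = a/3, ∫₀ᵃ x²(1 − x/a)² dx = a³/30, ∫₀ᵃ x⁴(1 − x/a)² dx = a⁵/105.
State is unnormalized: ∫|ψ|² dx = 1.9200, and ∫ψ*·x²·ψ dx = 1.5925, so ⟨x²⟩ = 1.5925 / 1.9200.
⟨x²⟩ = 0.82944.

0.829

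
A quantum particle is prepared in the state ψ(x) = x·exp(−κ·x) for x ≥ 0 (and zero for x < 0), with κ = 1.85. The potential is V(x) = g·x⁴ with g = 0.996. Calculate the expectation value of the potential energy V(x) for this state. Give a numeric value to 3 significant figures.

1.91

⟨V⟩ = ∫ V(x)·|ψ|² dx / ∫|ψ|² dx.
Every integrand reduces to terms xʲ·e^(−2κx) on [0, ∞); use ∫₀^∞ xʲ·e^(−2κx) dx = j!/(2κ)^(j+1).
State is unnormalized: ∫|ψ|² dx = 0.039484, and ∫ψ*·V(x)·ψ dx = 0.075540, so ⟨V⟩ = 0.075540 / 0.039484.
⟨V⟩ = 1.9132.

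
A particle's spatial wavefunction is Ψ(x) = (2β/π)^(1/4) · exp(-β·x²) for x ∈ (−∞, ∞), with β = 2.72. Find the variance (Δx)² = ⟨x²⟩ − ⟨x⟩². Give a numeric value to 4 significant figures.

0.09191

Compute ⟨x⟩ and ⟨x²⟩ separately, then (Δx)² = ⟨x²⟩ − ⟨x⟩².
Gaussian moments: ∫x^(2j)·e^(−2βx²) dx = (2j−1)!!/(4β)^j · √(π/(2β)), odd powers integrate to 0; here √(π/(2β)) = 0.75993.
⟨x⟩ = 0.0000 and ⟨x²⟩ = 0.091912.
(Δx)² = 0.091912 − (0.0000)² = 0.091912.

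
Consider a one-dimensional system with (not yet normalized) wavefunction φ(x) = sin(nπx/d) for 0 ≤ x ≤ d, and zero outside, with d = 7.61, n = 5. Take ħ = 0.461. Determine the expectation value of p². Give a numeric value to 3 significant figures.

p² φ = −ħ² d²φ/dx²; ⟨p²⟩ = −ħ² ∫ φ*·φ'' dx / ∫|φ|² dx.
d/dx sin(nπx/d) = (nπ/d)·cos(nπx/d) and d²/dx² sin(nπx/d) = −(nπ/d)²·sin(nπx/d); on 0 ≤ x ≤ d, ∫sin²(nπx/d) dx = d/2 and ∫sin(nπx/d)·cos(nπx/d) dx = 0.
State is unnormalized: ∫|φ|² dx = 3.8050, and ∫φ*·(−ħ² φ'') dx = 3.4453, so ⟨p²⟩ = 3.4453 / 3.8050.
⟨p²⟩ = 0.90547.

0.905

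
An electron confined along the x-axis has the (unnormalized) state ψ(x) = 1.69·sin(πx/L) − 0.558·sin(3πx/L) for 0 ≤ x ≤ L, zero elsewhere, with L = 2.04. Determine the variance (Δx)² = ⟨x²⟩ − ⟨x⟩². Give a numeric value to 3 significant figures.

0.0602

Compute ⟨x⟩ and ⟨x²⟩ separately, then (Δx)² = ⟨x²⟩ − ⟨x⟩².
On 0 ≤ x ≤ L (j ≠ l): ∫sin²(jπx/L) dx = L/2, ∫sin(jπx/L)·sin(lπx/L) dx = 0; diagonal moments ∫x·sin²(jπx/L) dx = L²/4, ∫x²·sin²(jπx/L) dx = L³·(1/6 − 1/(4j²π²)); cross terms ∫x·sin(jπx/L)·sin(lπx/L) dx = 0 for j + l even and −4jlL²/(π²(j² − l²)²) for j + l odd, ∫x²·sin(jπx/L)·sin(lπx/L) dx = (−1)^(j+l)·4jlL³/(π²(j² − l²)²); higher powers the same way via product-to-sum and parts.
Normalization: ∫|ψ|² dx = 3.2308.
⟨x⟩ = 1.0200 and ⟨x²⟩ = 1.1006.
(Δx)² = 1.1006 − (1.0200)² = 0.060240.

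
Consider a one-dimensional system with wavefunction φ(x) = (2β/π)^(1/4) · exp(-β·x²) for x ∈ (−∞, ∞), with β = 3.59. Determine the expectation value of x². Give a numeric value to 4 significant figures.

⟨x²⟩ = ∫ x²·|φ|² dx (integrals over the domain).
Gaussian moments: ∫x^(2j)·e^(−2βx²) dx = (2j−1)!!/(4β)^j · √(π/(2β)), odd powers integrate to 0; here √(π/(2β)) = 0.66147.
⟨x²⟩ = 0.069638.

0.06964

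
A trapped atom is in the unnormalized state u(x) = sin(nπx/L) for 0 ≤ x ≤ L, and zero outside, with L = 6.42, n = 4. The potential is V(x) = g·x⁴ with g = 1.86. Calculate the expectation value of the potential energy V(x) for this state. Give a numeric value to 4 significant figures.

⟨V⟩ = ∫ V(x)·|u|² dx / ∫|u|² dx.
With sin²θ = (1 − cos2θ)/2 on 0 ≤ x ≤ L: ∫sin²(nπx/L) dx = L/2, ∫x·sin²(nπx/L) dx = L²/4, ∫x²·sin²(nπx/L) dx = L³·(1/6 − 1/(4n²π²)); higher powers xᵏ the same way, integrating xᵏ·cos(2nπx/L) by parts.
State is unnormalized: ∫|u|² dx = 3.2100, and ∫u*·V(x)·u dx = 1964.9, so ⟨V⟩ = 1964.9 / 3.2100.
⟨V⟩ = 612.13.

612.1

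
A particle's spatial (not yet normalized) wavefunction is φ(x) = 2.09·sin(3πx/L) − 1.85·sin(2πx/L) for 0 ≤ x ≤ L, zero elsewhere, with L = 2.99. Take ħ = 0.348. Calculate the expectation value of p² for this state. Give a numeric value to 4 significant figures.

p² φ = −ħ² d²φ/dx²; ⟨p²⟩ = −ħ² ∫ φ*·φ'' dx / ∫|φ|² dx.
d²/dx² sin(jπx/L) = −(jπ/L)²·sin(jπx/L); on 0 ≤ x ≤ L, ∫sin²(jπx/L) dx = L/2 and ∫sin(jπx/L)·sin(lπx/L) dx = 0 for j ≠ l, so only diagonal terms survive in ∫|φ|² and ∫φ·φ″; ∫φ·φ′ dx = [φ²/2] between the walls = 0.
State is unnormalized: ∫|φ|² dx = 11.647, and ∫φ*·(−ħ² φ'') dx = 10.594, so ⟨p²⟩ = 10.594 / 11.647.
⟨p²⟩ = 0.90959.

0.9096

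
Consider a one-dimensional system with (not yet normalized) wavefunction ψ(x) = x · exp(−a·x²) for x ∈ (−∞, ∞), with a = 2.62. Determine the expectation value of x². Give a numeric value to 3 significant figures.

0.286

⟨x²⟩ = ∫ x²·|ψ|² dx / ∫|ψ|² dx (integrals over the domain).
Expand each integrand as polynomial × e^(−2ax²) and use ∫x^(2j)·e^(−2ax²) dx = (2j−1)!!/(4a)^j · √(π/(2a)), odd powers → 0; here √(π/(2a)) = 0.77430.
State is unnormalized: ∫|ψ|² dx = 0.073884, and ∫ψ*·x²·ψ dx = 0.021150, so ⟨x²⟩ = 0.021150 / 0.073884.
⟨x²⟩ = 0.28626.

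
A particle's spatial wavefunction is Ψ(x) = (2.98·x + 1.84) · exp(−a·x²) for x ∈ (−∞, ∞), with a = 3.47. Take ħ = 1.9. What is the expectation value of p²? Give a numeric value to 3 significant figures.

p² Ψ = −ħ² d²Ψ/dx²; ⟨p²⟩ = −ħ² ∫ Ψ*·Ψ'' dx / ∫|Ψ|² dx.
Expand each integrand as polynomial × e^(−2ax²) and use ∫x^(2j)·e^(−2ax²) dx = (2j−1)!!/(4a)^j · √(π/(2a)), odd powers → 0; here √(π/(2a)) = 0.67281. Differentiate with the product rule, d/dx e^(−ax²) = −2ax·e^(−ax²).
State is unnormalized: ∫|Ψ|² dx = 2.7083, and ∫Ψ*·(−ħ² Ψ'') dx = 44.711, so ⟨p²⟩ = 44.711 / 2.7083.
⟨p²⟩ = 16.509.

16.5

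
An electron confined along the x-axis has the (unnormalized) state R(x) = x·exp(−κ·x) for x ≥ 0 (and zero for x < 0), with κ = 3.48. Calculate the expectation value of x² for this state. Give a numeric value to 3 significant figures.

0.248

⟨x²⟩ = ∫ x²·|R|² dx / ∫|R|² dx (integrals over the domain).
Every integrand reduces to terms xʲ·e^(−2κx) on [0, ∞); use ∫₀^∞ xʲ·e^(−2κx) dx = j!/(2κ)^(j+1).
State is unnormalized: ∫|R|² dx = 0.0059320, and ∫R*·x²·R dx = 0.0014695, so ⟨x²⟩ = 0.0014695 / 0.0059320.
⟨x²⟩ = 0.24772.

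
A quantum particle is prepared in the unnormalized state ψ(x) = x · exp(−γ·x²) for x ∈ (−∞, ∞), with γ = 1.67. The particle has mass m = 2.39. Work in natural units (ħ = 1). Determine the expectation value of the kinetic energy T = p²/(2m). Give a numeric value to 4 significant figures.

T = −(ħ²/2m) d²/dx², so ⟨T⟩ = −(ħ²/2m) ∫ ψ*·ψ'' dx / ∫|ψ|² dx; with m = 2.39.
Expand each integrand as polynomial × e^(−2γx²) and use ∫x^(2j)·e^(−2γx²) dx = (2j−1)!!/(4γ)^j · √(π/(2γ)), odd powers → 0; here √(π/(2γ)) = 0.96984. Differentiate with the product rule, d/dx e^(−γx²) = −2γx·e^(−γx²).
State is unnormalized: ∫|ψ|² dx = 0.14519, and ∫ψ*·(−ħ²/2m · ψ'') dx = 0.15217, so ⟨T⟩ = 0.15217 / 0.14519.
⟨T⟩ = 1.0481.

1.048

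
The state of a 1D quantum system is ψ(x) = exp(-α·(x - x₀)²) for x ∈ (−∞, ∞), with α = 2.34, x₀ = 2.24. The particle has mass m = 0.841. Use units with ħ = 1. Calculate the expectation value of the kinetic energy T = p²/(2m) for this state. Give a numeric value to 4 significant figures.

1.391

T = −(ħ²/2m) d²/dx², so ⟨T⟩ = −(ħ²/2m) ∫ ψ*·ψ'' dx / ∫|ψ|² dx; with m = 0.841.
Gaussian moments (u = x − x₀): ∫u^(2j)·e^(−2αu²) du = (2j−1)!!/(4α)^j · √(π/(2α)), odd powers integrate to 0; here √(π/(2α)) = 0.81932. Derivatives: d/dx e^(−αu²) = −2αu·e^(−αu²), d²/dx² e^(−αu²) = (4α²u² − 2α)·e^(−αu²).
State is unnormalized: ∫|ψ|² dx = 0.81932, and ∫ψ*·(−ħ²/2m · ψ'') dx = 1.1398, so ⟨T⟩ = 1.1398 / 0.81932.
⟨T⟩ = 1.3912.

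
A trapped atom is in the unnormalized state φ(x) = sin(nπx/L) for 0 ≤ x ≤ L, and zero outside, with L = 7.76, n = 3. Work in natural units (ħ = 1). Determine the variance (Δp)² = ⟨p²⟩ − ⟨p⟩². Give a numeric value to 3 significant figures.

Compute ⟨p⟩ and ⟨p²⟩ separately; (Δp)² = ⟨p²⟩ − ⟨p⟩².
d/dx sin(nπx/L) = (nπ/L)·cos(nπx/L) and d²/dx² sin(nπx/L) = −(nπ/L)²·sin(nπx/L); on 0 ≤ x ≤ L, ∫sin²(nπx/L) dx = L/2 and ∫sin(nπx/L)·cos(nπx/L) dx = 0.
Normalization: ∫|φ|² dx = 3.8800.
⟨p⟩ = 0.0000 and ⟨p²⟩ = 1.4751.
(Δp)² = 1.4751 − (0.0000)² = 1.4751.

1.48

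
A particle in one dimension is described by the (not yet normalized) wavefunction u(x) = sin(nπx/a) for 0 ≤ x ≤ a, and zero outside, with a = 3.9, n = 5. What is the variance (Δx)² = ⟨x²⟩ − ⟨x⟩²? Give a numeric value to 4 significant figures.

Compute ⟨x⟩ and ⟨x²⟩ separately, then (Δx)² = ⟨x²⟩ − ⟨x⟩².
With sin²θ = (1 − cos2θ)/2 on 0 ≤ x ≤ a: ∫sin²(nπx/a) dx = a/2, ∫x·sin²(nπx/a) dx = a²/4, ∫x²·sin²(nπx/a) dx = a³·(1/6 − 1/(4n²π²)); higher powers xᵏ the same way, integrating xᵏ·cos(2nπx/a) by parts.
Normalization: ∫|u|² dx = 1.9500.
⟨x⟩ = 1.9500 and ⟨x²⟩ = 5.0392.
(Δx)² = 5.0392 − (1.9500)² = 1.2367.

1.237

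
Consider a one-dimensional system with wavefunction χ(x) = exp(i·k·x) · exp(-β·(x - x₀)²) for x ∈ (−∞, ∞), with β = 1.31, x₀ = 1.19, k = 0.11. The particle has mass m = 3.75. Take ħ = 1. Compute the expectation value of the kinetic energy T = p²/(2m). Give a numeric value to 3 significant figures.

0.176

T = −(ħ²/2m) d²/dx², so ⟨T⟩ = −(ħ²/2m) ∫ χ*·χ'' dx / ∫|χ|² dx; with m = 3.75.
Gaussian moments (u = x − x₀): ∫u^(2j)·e^(−2βu²) du = (2j−1)!!/(4β)^j · √(π/(2β)), odd powers integrate to 0; here √(π/(2β)) = 1.0950. Derivatives: χ′ = (ik − 2βu)·χ, χ″ = ((ik − 2βu)² − 2β)·χ; the odd-in-u pieces drop out.
State is unnormalized: ∫|χ|² dx = 1.0950, and ∫χ*·(−ħ²/2m · χ'') dx = 0.19303, so ⟨T⟩ = 0.19303 / 1.0950.
⟨T⟩ = 0.17628.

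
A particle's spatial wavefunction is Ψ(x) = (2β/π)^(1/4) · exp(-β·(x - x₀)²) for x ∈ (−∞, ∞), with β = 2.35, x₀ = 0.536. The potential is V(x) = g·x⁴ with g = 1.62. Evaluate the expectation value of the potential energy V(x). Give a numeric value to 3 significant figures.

⟨V⟩ = ∫ V(x)·|Ψ|² dx.
Gaussian moments (u = x − x₀): ∫u^(2j)·e^(−2βu²) du = (2j−1)!!/(4β)^j · √(π/(2β)), odd powers integrate to 0; here √(π/(2β)) = 0.81757.
⟨V⟩ = 0.48579.

0.486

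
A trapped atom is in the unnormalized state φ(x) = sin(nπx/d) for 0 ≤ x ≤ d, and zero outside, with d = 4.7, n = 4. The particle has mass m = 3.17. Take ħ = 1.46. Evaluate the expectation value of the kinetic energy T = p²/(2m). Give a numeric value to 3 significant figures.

T = −(ħ²/2m) d²/dx², so ⟨T⟩ = −(ħ²/2m) ∫ φ*·φ'' dx / ∫|φ|² dx; with m = 3.17.
d/dx sin(nπx/d) = (nπ/d)·cos(nπx/d) and d²/dx² sin(nπx/d) = −(nπ/d)²·sin(nπx/d); on 0 ≤ x ≤ d, ∫sin²(nπx/d) dx = d/2 and ∫sin(nπx/d)·cos(nπx/d) dx = 0.
State is unnormalized: ∫|φ|² dx = 2.3500, and ∫φ*·(−ħ²/2m · φ'') dx = 5.6482, so ⟨T⟩ = 5.6482 / 2.3500.
⟨T⟩ = 2.4035.

2.40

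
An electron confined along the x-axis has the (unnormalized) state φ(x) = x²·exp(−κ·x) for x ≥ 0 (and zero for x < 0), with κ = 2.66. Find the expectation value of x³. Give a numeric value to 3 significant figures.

⟨x³⟩ = ∫ x³·|φ|² dx / ∫|φ|² dx (integrals over the domain).
Every integrand reduces to terms xʲ·e^(−2κx) on [0, ∞); use ∫₀^∞ xʲ·e^(−2κx) dx = j!/(2κ)^(j+1).
State is unnormalized: ∫|φ|² dx = 0.0056319, and ∫φ*·x³·φ dx = 0.0078548, so ⟨x³⟩ = 0.0078548 / 0.0056319.
⟨x³⟩ = 1.3947.

1.39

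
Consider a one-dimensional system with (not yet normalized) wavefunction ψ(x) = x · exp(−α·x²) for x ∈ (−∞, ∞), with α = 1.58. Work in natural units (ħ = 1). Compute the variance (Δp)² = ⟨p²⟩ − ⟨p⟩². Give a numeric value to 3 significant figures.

Compute ⟨p⟩ and ⟨p²⟩ separately; (Δp)² = ⟨p²⟩ − ⟨p⟩².
Expand each integrand as polynomial × e^(−2αx²) and use ∫x^(2j)·e^(−2αx²) dx = (2j−1)!!/(4α)^j · √(π/(2α)), odd powers → 0; here √(π/(2α)) = 0.99708. Differentiate with the product rule, d/dx e^(−αx²) = −2αx·e^(−αx²).
Normalization: ∫|ψ|² dx = 0.15777.
⟨p⟩ = 0.0000 and ⟨p²⟩ = 4.7400.
(Δp)² = 4.7400 − (0.0000)² = 4.7400.

4.74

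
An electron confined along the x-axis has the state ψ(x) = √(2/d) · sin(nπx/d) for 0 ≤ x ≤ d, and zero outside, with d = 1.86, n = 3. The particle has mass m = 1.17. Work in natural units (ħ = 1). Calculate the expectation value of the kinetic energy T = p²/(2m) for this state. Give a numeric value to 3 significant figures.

11.0

T = −(ħ²/2m) d²/dx², so ⟨T⟩ = −(ħ²/2m) ∫ ψ*·ψ'' dx; with m = 1.17.
d/dx sin(nπx/d) = (nπ/d)·cos(nπx/d) and d²/dx² sin(nπx/d) = −(nπ/d)²·sin(nπx/d); on 0 ≤ x ≤ d, ∫sin²(nπx/d) dx = d/2 and ∫sin(nπx/d)·cos(nπx/d) dx = 0.
⟨T⟩ = 10.972.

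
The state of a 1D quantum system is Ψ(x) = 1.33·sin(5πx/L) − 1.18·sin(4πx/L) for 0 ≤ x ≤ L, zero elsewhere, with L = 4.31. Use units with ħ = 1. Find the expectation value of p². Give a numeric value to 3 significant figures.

11.2

p² Ψ = −ħ² d²Ψ/dx²; ⟨p²⟩ = −ħ² ∫ Ψ*·Ψ'' dx / ∫|Ψ|² dx.
d²/dx² sin(jπx/L) = −(jπ/L)²·sin(jπx/L); on 0 ≤ x ≤ L, ∫sin²(jπx/L) dx = L/2 and ∫sin(jπx/L)·sin(lπx/L) dx = 0 for j ≠ l, so only diagonal terms survive in ∫|Ψ|² and ∫Ψ·Ψ″; ∫Ψ·Ψ′ dx = [Ψ²/2] between the walls = 0.
State is unnormalized: ∫|Ψ|² dx = 6.8126, and ∫Ψ*·(−ħ² Ψ'') dx = 76.141, so ⟨p²⟩ = 76.141 / 6.8126.
⟨p²⟩ = 11.177.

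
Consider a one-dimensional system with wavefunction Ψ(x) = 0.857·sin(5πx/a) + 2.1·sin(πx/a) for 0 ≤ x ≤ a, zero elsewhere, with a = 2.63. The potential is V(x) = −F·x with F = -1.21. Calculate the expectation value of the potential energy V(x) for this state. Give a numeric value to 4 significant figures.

1.591

⟨V⟩ = ∫ V(x)·|Ψ|² dx / ∫|Ψ|² dx.
On 0 ≤ x ≤ a (j ≠ l): ∫sin²(jπx/a) dx = a/2, ∫sin(jπx/a)·sin(lπx/a) dx = 0; diagonal moments ∫x·sin²(jπx/a) dx = a²/4, ∫x²·sin²(jπx/a) dx = a³·(1/6 − 1/(4j²π²)); cross terms ∫x·sin(jπx/a)·sin(lπx/a) dx = 0 for j + l even and −4jla²/(π²(j² − l²)²) for j + l odd, ∫x²·sin(jπx/a)·sin(lπx/a) dx = (−1)^(j+l)·4jla³/(π²(j² − l²)²); higher powers the same way via product-to-sum and parts.
State is unnormalized: ∫|Ψ|² dx = 6.7650, and ∫Ψ*·V(x)·Ψ dx = 10.764, so ⟨V⟩ = 10.764 / 6.7650.
⟨V⟩ = 1.5912.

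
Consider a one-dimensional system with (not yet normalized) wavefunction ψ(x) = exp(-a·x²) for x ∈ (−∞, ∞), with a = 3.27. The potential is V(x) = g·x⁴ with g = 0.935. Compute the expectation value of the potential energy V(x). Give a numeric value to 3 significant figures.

⟨V⟩ = ∫ V(x)·|ψ|² dx / ∫|ψ|² dx.
Gaussian moments: ∫x^(2j)·e^(−2ax²) dx = (2j−1)!!/(4a)^j · √(π/(2a)), odd powers integrate to 0; here √(π/(2a)) = 0.69308.
State is unnormalized: ∫|ψ|² dx = 0.69308, and ∫ψ*·V(x)·ψ dx = 0.011363, so ⟨V⟩ = 0.011363 / 0.69308.
⟨V⟩ = 0.016395.

0.0164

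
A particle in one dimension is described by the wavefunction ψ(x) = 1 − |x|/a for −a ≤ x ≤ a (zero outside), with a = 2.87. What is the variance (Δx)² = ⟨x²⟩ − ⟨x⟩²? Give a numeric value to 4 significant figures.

0.8237

Compute ⟨x⟩ and ⟨x²⟩ separately, then (Δx)² = ⟨x²⟩ − ⟨x⟩².
ψ is even, so ∫ over [−a, a] = 2∫₀ᵃ with ψ = 1 − x/a there: ∫₀ᵃ (1 − x/a)² dx = a/3, ∫₀ᵃ x²(1 − x/a)² dx = a³/30, ∫₀ᵃ x⁴(1 − x/a)² dx = a⁵/105.
Normalization: ∫|ψ|² dx = 1.9133.
⟨x⟩ = 0.0000 and ⟨x²⟩ = 0.82369.
(Δx)² = 0.82369 − (0.0000)² = 0.82369.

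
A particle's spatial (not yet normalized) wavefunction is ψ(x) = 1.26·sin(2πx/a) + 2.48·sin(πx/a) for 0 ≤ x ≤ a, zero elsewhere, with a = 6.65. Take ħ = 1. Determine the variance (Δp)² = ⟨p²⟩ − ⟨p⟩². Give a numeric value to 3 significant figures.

Compute ⟨p⟩ and ⟨p²⟩ separately; (Δp)² = ⟨p²⟩ − ⟨p⟩².
d²/dx² sin(jπx/a) = −(jπ/a)²·sin(jπx/a); on 0 ≤ x ≤ a, ∫sin²(jπx/a) dx = a/2 and ∫sin(jπx/a)·sin(lπx/a) dx = 0 for j ≠ l, so only diagonal terms survive in ∫|ψ|² and ∫ψ·ψ″; ∫ψ·ψ′ dx = [ψ²/2] between the walls = 0.
Normalization: ∫|ψ|² dx = 25.729.
⟨p⟩ = 0.0000 and ⟨p²⟩ = 0.36055.
(Δp)² = 0.36055 − (0.0000)² = 0.36055.

0.361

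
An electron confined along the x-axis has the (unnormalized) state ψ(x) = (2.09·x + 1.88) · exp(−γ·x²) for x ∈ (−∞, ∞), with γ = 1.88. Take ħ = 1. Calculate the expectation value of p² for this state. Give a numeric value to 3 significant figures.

2.41

p² ψ = −ħ² d²ψ/dx²; ⟨p²⟩ = −ħ² ∫ ψ*·ψ'' dx / ∫|ψ|² dx.
Expand each integrand as polynomial × e^(−2γx²) and use ∫x^(2j)·e^(−2γx²) dx = (2j−1)!!/(4γ)^j · √(π/(2γ)), odd powers → 0; here √(π/(2γ)) = 0.91407. Differentiate with the product rule, d/dx e^(−γx²) = −2γx·e^(−γx²).
State is unnormalized: ∫|ψ|² dx = 3.7617, and ∫ψ*·(−ħ² ψ'') dx = 9.0683, so ⟨p²⟩ = 9.0683 / 3.7617.
⟨p²⟩ = 2.4107.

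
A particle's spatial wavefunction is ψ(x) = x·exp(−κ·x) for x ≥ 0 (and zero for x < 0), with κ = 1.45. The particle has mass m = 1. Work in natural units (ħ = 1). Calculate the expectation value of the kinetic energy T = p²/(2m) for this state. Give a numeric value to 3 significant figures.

1.05

T = −(ħ²/2m) d²/dx², so ⟨T⟩ = −(ħ²/2m) ∫ ψ*·ψ'' dx / ∫|ψ|² dx; with m = 1.
Differentiate x·exp(−κ·x) with the product rule; every integrand then reduces to terms xʲ·e^(−2κx) on [0, ∞), with ∫₀^∞ xʲ·e^(−2κx) dx = j!/(2κ)^(j+1).
State is unnormalized: ∫|ψ|² dx = 0.082004, and ∫ψ*·(−ħ²/2m · ψ'') dx = 0.086207, so ⟨T⟩ = 0.086207 / 0.082004.
⟨T⟩ = 1.0513.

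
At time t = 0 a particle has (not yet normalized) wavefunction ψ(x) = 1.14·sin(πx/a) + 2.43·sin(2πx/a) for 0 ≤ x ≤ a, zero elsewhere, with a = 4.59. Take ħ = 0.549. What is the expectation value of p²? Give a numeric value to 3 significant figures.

p² ψ = −ħ² d²ψ/dx²; ⟨p²⟩ = −ħ² ∫ ψ*·ψ'' dx / ∫|ψ|² dx.
d²/dx² sin(jπx/a) = −(jπ/a)²·sin(jπx/a); on 0 ≤ x ≤ a, ∫sin²(jπx/a) dx = a/2 and ∫sin(jπx/a)·sin(lπx/a) dx = 0 for j ≠ l, so only diagonal terms survive in ∫|ψ|² and ∫ψ·ψ″; ∫ψ·ψ′ dx = [ψ²/2] between the walls = 0.
State is unnormalized: ∫|ψ|² dx = 16.534, and ∫ψ*·(−ħ² ψ'') dx = 8.0749, so ⟨p²⟩ = 8.0749 / 16.534.
⟨p²⟩ = 0.48837.

0.488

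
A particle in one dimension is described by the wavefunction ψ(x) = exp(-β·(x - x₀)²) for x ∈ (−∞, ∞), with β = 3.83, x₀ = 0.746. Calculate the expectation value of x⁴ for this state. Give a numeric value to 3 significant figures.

⟨x⁴⟩ = ∫ x⁴·|ψ|² dx / ∫|ψ|² dx (integrals over the domain).
Gaussian moments (u = x − x₀): ∫u^(2j)·e^(−2βu²) du = (2j−1)!!/(4β)^j · √(π/(2β)), odd powers integrate to 0; here √(π/(2β)) = 0.64041.
State is unnormalized: ∫|ψ|² dx = 0.64041, and ∫ψ*·x⁴·ψ dx = 0.34611, so ⟨x⁴⟩ = 0.34611 / 0.64041.
⟨x⁴⟩ = 0.54045.

0.540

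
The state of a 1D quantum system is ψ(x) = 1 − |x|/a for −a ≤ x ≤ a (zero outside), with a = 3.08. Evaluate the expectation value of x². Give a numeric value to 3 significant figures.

0.949

⟨x²⟩ = ∫ x²·|ψ|² dx / ∫|ψ|² dx (integrals over the domain).
ψ is even, so ∫ over [−a, a] = 2∫₀ᵃ with ψ = 1 − x/a there: ∫₀ᵃ (1 − x/a)² dx = a/3, ∫₀ᵃ x²(1 − x/a)² dx = a³/30, ∫₀ᵃ x⁴(1 − x/a)² dx = a⁵/105.
State is unnormalized: ∫|ψ|² dx = 2.0533, and ∫ψ*·x²·ψ dx = 1.9479, so ⟨x²⟩ = 1.9479 / 2.0533.
⟨x²⟩ = 0.94864.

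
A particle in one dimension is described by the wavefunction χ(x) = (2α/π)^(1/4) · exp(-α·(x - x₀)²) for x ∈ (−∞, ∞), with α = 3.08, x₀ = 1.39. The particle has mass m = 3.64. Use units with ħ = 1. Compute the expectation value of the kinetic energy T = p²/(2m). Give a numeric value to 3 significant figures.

T = −(ħ²/2m) d²/dx², so ⟨T⟩ = −(ħ²/2m) ∫ χ*·χ'' dx; with m = 3.64.
Gaussian moments (u = x − x₀): ∫u^(2j)·e^(−2αu²) du = (2j−1)!!/(4α)^j · √(π/(2α)), odd powers integrate to 0; here √(π/(2α)) = 0.71414. Derivatives: d/dx e^(−αu²) = −2αu·e^(−αu²), d²/dx² e^(−αu²) = (4α²u² − 2α)·e^(−αu²).
⟨T⟩ = 0.42308.

0.423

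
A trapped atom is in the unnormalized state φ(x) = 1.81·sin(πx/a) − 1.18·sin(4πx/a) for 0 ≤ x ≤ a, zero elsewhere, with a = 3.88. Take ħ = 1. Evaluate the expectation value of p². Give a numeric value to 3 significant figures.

p² φ = −ħ² d²φ/dx²; ⟨p²⟩ = −ħ² ∫ φ*·φ'' dx / ∫|φ|² dx.
d²/dx² sin(jπx/a) = −(jπ/a)²·sin(jπx/a); on 0 ≤ x ≤ a, ∫sin²(jπx/a) dx = a/2 and ∫sin(jπx/a)·sin(lπx/a) dx = 0 for j ≠ l, so only diagonal terms survive in ∫|φ|² and ∫φ·φ″; ∫φ·φ′ dx = [φ²/2] between the walls = 0.
State is unnormalized: ∫|φ|² dx = 9.0569, and ∫φ*·(−ħ² φ'') dx = 32.502, so ⟨p²⟩ = 32.502 / 9.0569.
⟨p²⟩ = 3.5886.

3.59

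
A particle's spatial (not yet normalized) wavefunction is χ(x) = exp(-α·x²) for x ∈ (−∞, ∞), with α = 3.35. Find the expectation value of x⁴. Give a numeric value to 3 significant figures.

0.0167

⟨x⁴⟩ = ∫ x⁴·|χ|² dx / ∫|χ|² dx (integrals over the domain).
Gaussian moments: ∫x^(2j)·e^(−2αx²) dx = (2j−1)!!/(4α)^j · √(π/(2α)), odd powers integrate to 0; here √(π/(2α)) = 0.68476.
State is unnormalized: ∫|χ|² dx = 0.68476, and ∫χ*·x⁴·χ dx = 0.011441, so ⟨x⁴⟩ = 0.011441 / 0.68476.
⟨x⁴⟩ = 0.016708.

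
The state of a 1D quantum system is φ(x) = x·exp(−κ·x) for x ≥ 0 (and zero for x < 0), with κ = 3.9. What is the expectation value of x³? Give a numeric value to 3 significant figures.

0.126

⟨x³⟩ = ∫ x³·|φ|² dx / ∫|φ|² dx (integrals over the domain).
Every integrand reduces to terms xʲ·e^(−2κx) on [0, ∞); use ∫₀^∞ xʲ·e^(−2κx) dx = j!/(2κ)^(j+1).
State is unnormalized: ∫|φ|² dx = 0.0042145, and ∫φ*·x³·φ dx = 0.00053286, so ⟨x³⟩ = 0.00053286 / 0.0042145.
⟨x³⟩ = 0.12644.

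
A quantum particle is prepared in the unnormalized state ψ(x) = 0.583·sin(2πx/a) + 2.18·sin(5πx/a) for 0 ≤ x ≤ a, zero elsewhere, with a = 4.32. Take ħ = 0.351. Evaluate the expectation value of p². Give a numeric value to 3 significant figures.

p² ψ = −ħ² d²ψ/dx²; ⟨p²⟩ = −ħ² ∫ ψ*·ψ'' dx / ∫|ψ|² dx.
d²/dx² sin(jπx/a) = −(jπ/a)²·sin(jπx/a); on 0 ≤ x ≤ a, ∫sin²(jπx/a) dx = a/2 and ∫sin(jπx/a)·sin(lπx/a) dx = 0 for j ≠ l, so only diagonal terms survive in ∫|ψ|² and ∫ψ·ψ″; ∫ψ·ψ′ dx = [ψ²/2] between the walls = 0.
State is unnormalized: ∫|ψ|² dx = 10.999, and ∫ψ*·(−ħ² ψ'') dx = 16.912, so ⟨p²⟩ = 16.912 / 10.999.
⟨p²⟩ = 1.5375.

1.54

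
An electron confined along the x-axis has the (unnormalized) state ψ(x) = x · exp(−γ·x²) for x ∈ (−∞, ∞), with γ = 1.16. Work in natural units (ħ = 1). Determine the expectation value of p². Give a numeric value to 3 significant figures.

p² ψ = −ħ² d²ψ/dx²; ⟨p²⟩ = −ħ² ∫ ψ*·ψ'' dx / ∫|ψ|² dx.
Expand each integrand as polynomial × e^(−2γx²) and use ∫x^(2j)·e^(−2γx²) dx = (2j−1)!!/(4γ)^j · √(π/(2γ)), odd powers → 0; here √(π/(2γ)) = 1.1637. Differentiate with the product rule, d/dx e^(−γx²) = −2γx·e^(−γx²).
State is unnormalized: ∫|ψ|² dx = 0.25079, and ∫ψ*·(−ħ² ψ'') dx = 0.87275, so ⟨p²⟩ = 0.87275 / 0.25079.
⟨p²⟩ = 3.4800.

3.48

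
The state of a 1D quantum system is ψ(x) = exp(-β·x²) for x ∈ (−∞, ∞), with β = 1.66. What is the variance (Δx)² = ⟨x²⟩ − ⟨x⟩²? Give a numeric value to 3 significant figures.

0.151

Compute ⟨x⟩ and ⟨x²⟩ separately, then (Δx)² = ⟨x²⟩ − ⟨x⟩².
Gaussian moments: ∫x^(2j)·e^(−2βx²) dx = (2j−1)!!/(4β)^j · √(π/(2β)), odd powers integrate to 0; here √(π/(2β)) = 0.97276.
Normalization: ∫|ψ|² dx = 0.97276.
⟨x⟩ = 0.0000 and ⟨x²⟩ = 0.15060.
(Δx)² = 0.15060 − (0.0000)² = 0.15060.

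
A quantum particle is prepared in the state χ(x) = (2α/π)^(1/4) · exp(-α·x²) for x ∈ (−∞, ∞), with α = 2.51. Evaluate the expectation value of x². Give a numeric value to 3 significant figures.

0.0996

⟨x²⟩ = ∫ x²·|χ|² dx (integrals over the domain).
Gaussian moments: ∫x^(2j)·e^(−2αx²) dx = (2j−1)!!/(4α)^j · √(π/(2α)), odd powers integrate to 0; here √(π/(2α)) = 0.79108.
⟨x²⟩ = 0.099602.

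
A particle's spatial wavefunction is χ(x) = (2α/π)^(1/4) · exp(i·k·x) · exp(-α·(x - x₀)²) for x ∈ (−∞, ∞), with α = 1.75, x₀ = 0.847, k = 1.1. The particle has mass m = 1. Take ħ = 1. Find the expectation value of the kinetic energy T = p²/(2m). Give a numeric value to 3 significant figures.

1.48

T = −(ħ²/2m) d²/dx², so ⟨T⟩ = −(ħ²/2m) ∫ χ*·χ'' dx; with m = 1.
Gaussian moments (u = x − x₀): ∫u^(2j)·e^(−2αu²) du = (2j−1)!!/(4α)^j · √(π/(2α)), odd powers integrate to 0; here √(π/(2α)) = 0.94742. Derivatives: χ′ = (ik − 2αu)·χ, χ″ = ((ik − 2αu)² − 2α)·χ; the odd-in-u pieces drop out.
⟨T⟩ = 1.4800.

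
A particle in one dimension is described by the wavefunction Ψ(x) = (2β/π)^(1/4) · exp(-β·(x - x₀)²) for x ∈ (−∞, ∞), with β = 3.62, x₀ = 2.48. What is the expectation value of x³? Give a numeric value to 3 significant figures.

⟨x³⟩ = ∫ x³·|Ψ|² dx (integrals over the domain).
Gaussian moments (u = x − x₀): ∫u^(2j)·e^(−2βu²) du = (2j−1)!!/(4β)^j · √(π/(2β)), odd powers integrate to 0; here √(π/(2β)) = 0.65873.
⟨x³⟩ = 15.767.

15.8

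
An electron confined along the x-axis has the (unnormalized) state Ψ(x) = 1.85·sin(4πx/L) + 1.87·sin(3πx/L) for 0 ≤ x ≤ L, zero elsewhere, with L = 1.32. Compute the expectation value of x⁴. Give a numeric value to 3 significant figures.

0.123

⟨x⁴⟩ = ∫ x⁴·|Ψ|² dx / ∫|Ψ|² dx (integrals over the domain).
On 0 ≤ x ≤ L (j ≠ l): ∫sin²(jπx/L) dx = L/2, ∫sin(jπx/L)·sin(lπx/L) dx = 0; diagonal moments ∫x·sin²(jπx/L) dx = L²/4, ∫x²·sin²(jπx/L) dx = L³·(1/6 − 1/(4j²π²)); cross terms ∫x·sin(jπx/L)·sin(lπx/L) dx = 0 for j + l even and −4jlL²/(π²(j² − l²)²) for j + l odd, ∫x²·sin(jπx/L)·sin(lπx/L) dx = (−1)^(j+l)·4jlL³/(π²(j² − l²)²); higher powers the same way via product-to-sum and parts.
State is unnormalized: ∫|Ψ|² dx = 4.5668, and ∫Ψ*·x⁴·Ψ dx = 0.56263, so ⟨x⁴⟩ = 0.56263 / 4.5668.
⟨x⁴⟩ = 0.12320.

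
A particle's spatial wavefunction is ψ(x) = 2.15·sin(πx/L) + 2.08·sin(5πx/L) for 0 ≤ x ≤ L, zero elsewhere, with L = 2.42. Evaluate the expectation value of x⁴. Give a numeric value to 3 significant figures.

⟨x⁴⟩ = ∫ x⁴·|ψ|² dx / ∫|ψ|² dx (integrals over the domain).
On 0 ≤ x ≤ L (j ≠ l): ∫sin²(jπx/L) dx = L/2, ∫sin(jπx/L)·sin(lπx/L) dx = 0; diagonal moments ∫x·sin²(jπx/L) dx = L²/4, ∫x²·sin²(jπx/L) dx = L³·(1/6 − 1/(4j²π²)); cross terms ∫x·sin(jπx/L)·sin(lπx/L) dx = 0 for j + l even and −4jlL²/(π²(j² − l²)²) for j + l odd, ∫x²·sin(jπx/L)·sin(lπx/L) dx = (−1)^(j+l)·4jlL³/(π²(j² − l²)²); higher powers the same way via product-to-sum and parts.
State is unnormalized: ∫|ψ|² dx = 10.828, and ∫ψ*·x⁴·ψ dx = 62.006, so ⟨x⁴⟩ = 62.006 / 10.828.
⟨x⁴⟩ = 5.7264.

5.73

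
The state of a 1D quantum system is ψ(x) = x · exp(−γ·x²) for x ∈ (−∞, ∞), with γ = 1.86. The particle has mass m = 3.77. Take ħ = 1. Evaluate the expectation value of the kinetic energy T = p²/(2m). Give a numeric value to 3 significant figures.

0.740

T = −(ħ²/2m) d²/dx², so ⟨T⟩ = −(ħ²/2m) ∫ ψ*·ψ'' dx / ∫|ψ|² dx; with m = 3.77.
Expand each integrand as polynomial × e^(−2γx²) and use ∫x^(2j)·e^(−2γx²) dx = (2j−1)!!/(4γ)^j · √(π/(2γ)), odd powers → 0; here √(π/(2γ)) = 0.91897. Differentiate with the product rule, d/dx e^(−γx²) = −2γx·e^(−γx²).
State is unnormalized: ∫|ψ|² dx = 0.12352, and ∫ψ*·(−ħ²/2m · ψ'') dx = 0.091410, so ⟨T⟩ = 0.091410 / 0.12352.
⟨T⟩ = 0.74005.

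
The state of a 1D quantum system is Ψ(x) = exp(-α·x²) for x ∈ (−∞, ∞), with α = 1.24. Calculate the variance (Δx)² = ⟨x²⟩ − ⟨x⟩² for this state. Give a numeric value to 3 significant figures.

Compute ⟨x⟩ and ⟨x²⟩ separately, then (Δx)² = ⟨x²⟩ − ⟨x⟩².
Gaussian moments: ∫x^(2j)·e^(−2αx²) dx = (2j−1)!!/(4α)^j · √(π/(2α)), odd powers integrate to 0; here √(π/(2α)) = 1.1255.
Normalization: ∫|Ψ|² dx = 1.1255.
⟨x⟩ = 0.0000 and ⟨x²⟩ = 0.20161.
(Δx)² = 0.20161 − (0.0000)² = 0.20161.

0.202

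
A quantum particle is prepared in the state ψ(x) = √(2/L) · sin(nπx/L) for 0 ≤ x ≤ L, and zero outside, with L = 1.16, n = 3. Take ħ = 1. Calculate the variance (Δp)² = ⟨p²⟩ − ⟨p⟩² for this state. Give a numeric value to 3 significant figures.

66.0

Compute ⟨p⟩ and ⟨p²⟩ separately; (Δp)² = ⟨p²⟩ − ⟨p⟩².
d/dx sin(nπx/L) = (nπ/L)·cos(nπx/L) and d²/dx² sin(nπx/L) = −(nπ/L)²·sin(nπx/L); on 0 ≤ x ≤ L, ∫sin²(nπx/L) dx = L/2 and ∫sin(nπx/L)·cos(nπx/L) dx = 0.
⟨p⟩ = 0.0000 and ⟨p²⟩ = 66.013.
(Δp)² = 66.013 − (0.0000)² = 66.013.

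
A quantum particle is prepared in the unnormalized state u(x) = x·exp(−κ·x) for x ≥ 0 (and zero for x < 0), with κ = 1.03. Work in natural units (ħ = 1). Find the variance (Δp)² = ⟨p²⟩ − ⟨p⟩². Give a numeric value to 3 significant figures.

1.06

Compute ⟨p⟩ and ⟨p²⟩ separately; (Δp)² = ⟨p²⟩ − ⟨p⟩².
Differentiate x·exp(−κ·x) with the product rule; every integrand then reduces to terms xʲ·e^(−2κx) on [0, ∞), with ∫₀^∞ xʲ·e^(−2κx) dx = j!/(2κ)^(j+1).
Normalization: ∫|u|² dx = 0.22879.
⟨p⟩ = 0.0000 and ⟨p²⟩ = 1.0609.
(Δp)² = 1.0609 − (0.0000)² = 1.0609.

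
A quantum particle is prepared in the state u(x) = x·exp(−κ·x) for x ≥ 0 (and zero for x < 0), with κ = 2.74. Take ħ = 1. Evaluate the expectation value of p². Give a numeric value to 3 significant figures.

p² u = −ħ² d²u/dx²; ⟨p²⟩ = −ħ² ∫ u*·u'' dx / ∫|u|² dx.
Differentiate x·exp(−κ·x) with the product rule; every integrand then reduces to terms xʲ·e^(−2κx) on [0, ∞), with ∫₀^∞ xʲ·e^(−2κx) dx = j!/(2κ)^(j+1).
State is unnormalized: ∫|u|² dx = 0.012153, and ∫u*·(−ħ² u'') dx = 0.091241, so ⟨p²⟩ = 0.091241 / 0.012153.
⟨p²⟩ = 7.5076.

7.51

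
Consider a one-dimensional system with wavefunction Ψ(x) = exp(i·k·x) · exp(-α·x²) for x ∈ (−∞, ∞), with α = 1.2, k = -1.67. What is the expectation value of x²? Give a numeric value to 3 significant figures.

⟨x²⟩ = ∫ x²·|Ψ|² dx / ∫|Ψ|² dx (integrals over the domain).
Gaussian moments: ∫x^(2j)·e^(−2αx²) dx = (2j−1)!!/(4α)^j · √(π/(2α)), odd powers integrate to 0; here √(π/(2α)) = 1.1441.
State is unnormalized: ∫|Ψ|² dx = 1.1441, and ∫Ψ*·x²·Ψ dx = 0.23836, so ⟨x²⟩ = 0.23836 / 1.1441.
⟨x²⟩ = 0.20833.

0.208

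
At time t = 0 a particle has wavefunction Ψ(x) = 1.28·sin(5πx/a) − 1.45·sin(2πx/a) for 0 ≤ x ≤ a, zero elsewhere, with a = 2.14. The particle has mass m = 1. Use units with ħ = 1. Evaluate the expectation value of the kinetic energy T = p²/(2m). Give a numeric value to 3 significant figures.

14.2

T = −(ħ²/2m) d²/dx², so ⟨T⟩ = −(ħ²/2m) ∫ Ψ*·Ψ'' dx / ∫|Ψ|² dx; with m = 1.
d²/dx² sin(jπx/a) = −(jπ/a)²·sin(jπx/a); on 0 ≤ x ≤ a, ∫sin²(jπx/a) dx = a/2 and ∫sin(jπx/a)·sin(lπx/a) dx = 0 for j ≠ l, so only diagonal terms survive in ∫|Ψ|² and ∫Ψ·Ψ″; ∫Ψ·Ψ′ dx = [Ψ²/2] between the walls = 0.
State is unnormalized: ∫|Ψ|² dx = 4.0028, and ∫Ψ*·(−ħ²/2m · Ψ'') dx = 56.923, so ⟨T⟩ = 56.923 / 4.0028.
⟨T⟩ = 14.221.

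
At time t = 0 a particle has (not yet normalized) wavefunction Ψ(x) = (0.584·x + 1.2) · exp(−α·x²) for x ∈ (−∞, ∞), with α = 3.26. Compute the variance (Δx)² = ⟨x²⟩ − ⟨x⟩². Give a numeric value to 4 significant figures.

Compute ⟨x⟩ and ⟨x²⟩ separately, then (Δx)² = ⟨x²⟩ − ⟨x⟩².
Expand each integrand as polynomial × e^(−2αx²) and use ∫x^(2j)·e^(−2αx²) dx = (2j−1)!!/(4α)^j · √(π/(2α)), odd powers → 0; here √(π/(2α)) = 0.69415.
Normalization: ∫|Ψ|² dx = 1.0177.
⟨x⟩ = 0.073311 and ⟨x²⟩ = 0.079423.
(Δx)² = 0.079423 − (0.073311)² = 0.074049.

0.07405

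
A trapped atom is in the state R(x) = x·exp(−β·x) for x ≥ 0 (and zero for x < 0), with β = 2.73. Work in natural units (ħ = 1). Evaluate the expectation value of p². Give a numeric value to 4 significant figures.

p² R = −ħ² d²R/dx²; ⟨p²⟩ = −ħ² ∫ R*·R'' dx / ∫|R|² dx.
Differentiate x·exp(−β·x) with the product rule; every integrand then reduces to terms xʲ·e^(−2βx) on [0, ∞), with ∫₀^∞ xʲ·e^(−2βx) dx = j!/(2β)^(j+1).
State is unnormalized: ∫|R|² dx = 0.012287, and ∫R*·(−ħ² R'') dx = 0.091575, so ⟨p²⟩ = 0.091575 / 0.012287.
⟨p²⟩ = 7.4529.

7.453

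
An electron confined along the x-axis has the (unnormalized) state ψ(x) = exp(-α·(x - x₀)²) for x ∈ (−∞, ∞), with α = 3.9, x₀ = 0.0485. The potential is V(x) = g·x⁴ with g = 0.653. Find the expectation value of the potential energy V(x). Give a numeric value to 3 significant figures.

⟨V⟩ = ∫ V(x)·|ψ|² dx / ∫|ψ|² dx.
Gaussian moments (u = x − x₀): ∫u^(2j)·e^(−2αu²) du = (2j−1)!!/(4α)^j · √(π/(2α)), odd powers integrate to 0; here √(π/(2α)) = 0.63464.
State is unnormalized: ∫|ψ|² dx = 0.63464, and ∫ψ*·V(x)·ψ dx = 0.0054860, so ⟨V⟩ = 0.0054860 / 0.63464.
⟨V⟩ = 0.0086442.

0.00864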